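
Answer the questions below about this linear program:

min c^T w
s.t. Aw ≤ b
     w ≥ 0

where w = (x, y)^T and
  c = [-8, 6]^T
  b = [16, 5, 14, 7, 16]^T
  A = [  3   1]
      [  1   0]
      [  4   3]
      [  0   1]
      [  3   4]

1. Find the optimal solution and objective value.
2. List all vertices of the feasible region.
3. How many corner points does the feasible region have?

1. x = 3.5, y = 0, z = -28
2. (0, 0), (3.5, 0), (1.143, 3.143), (0, 4)
3. 4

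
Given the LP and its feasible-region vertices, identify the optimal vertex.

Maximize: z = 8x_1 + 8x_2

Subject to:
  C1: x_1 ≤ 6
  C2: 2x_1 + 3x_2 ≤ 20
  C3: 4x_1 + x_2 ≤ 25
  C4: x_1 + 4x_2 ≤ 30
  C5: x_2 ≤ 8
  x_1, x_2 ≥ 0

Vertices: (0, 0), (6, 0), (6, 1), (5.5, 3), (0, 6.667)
Evaluating z = 8x_1 + 8x_2 at each vertex:
  (0, 0): z = 0
  (6, 0): z = 48
  (6, 1): z = 56
  (5.5, 3): z = 68
  (0, 6.667): z = 53.33

The largest value is z = 68, attained at (5.5, 3).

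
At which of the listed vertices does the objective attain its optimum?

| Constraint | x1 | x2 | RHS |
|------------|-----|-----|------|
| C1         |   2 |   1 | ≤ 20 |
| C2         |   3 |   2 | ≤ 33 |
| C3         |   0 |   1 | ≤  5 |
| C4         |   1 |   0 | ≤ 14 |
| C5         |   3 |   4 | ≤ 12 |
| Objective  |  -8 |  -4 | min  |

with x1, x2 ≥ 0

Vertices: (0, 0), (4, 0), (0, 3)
(4, 0) with z = -32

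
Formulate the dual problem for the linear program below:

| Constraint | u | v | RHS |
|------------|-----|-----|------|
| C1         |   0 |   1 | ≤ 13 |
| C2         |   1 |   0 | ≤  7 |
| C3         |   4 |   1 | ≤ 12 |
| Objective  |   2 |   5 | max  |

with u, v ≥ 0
Minimize: z = 13y1 + 7y2 + 12y3

Subject to:
  C1: -y2 - 4y3 ≤ -2
  C2: -y1 - y3 ≤ -5
  y1, y2, y3 ≥ 0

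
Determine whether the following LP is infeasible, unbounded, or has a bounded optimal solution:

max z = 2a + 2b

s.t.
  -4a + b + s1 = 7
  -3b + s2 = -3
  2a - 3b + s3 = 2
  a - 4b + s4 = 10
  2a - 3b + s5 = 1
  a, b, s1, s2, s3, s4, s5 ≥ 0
Feasible point: (0, 1) satisfies every constraint, so the LP is feasible.
Direction d = (1, 1): for each constraint row a, a·d ≤ 0 —
  (-4)(1) + (1)(1) = -3 ≤ 0
  (0)(1) + (-3)(1) = -3 ≤ 0
  (2)(1) + (-3)(1) = -1 ≤ 0
  (1)(1) + (-4)(1) = -3 ≤ 0
  (2)(1) + (-3)(1) = -1 ≤ 0
and d ≥ 0, so (0, 1) + t·d stays feasible for every t ≥ 0. Along this ray z = 2a + 2b changes by 4 per unit t, so z → +∞.

Unbounded — the objective can increase without bound over the feasible region.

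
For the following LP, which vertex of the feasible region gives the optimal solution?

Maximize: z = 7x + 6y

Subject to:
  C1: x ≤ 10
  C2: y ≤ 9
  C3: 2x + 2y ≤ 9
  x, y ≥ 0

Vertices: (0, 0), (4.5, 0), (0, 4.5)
Evaluating z = 7x + 6y at each vertex:
  (0, 0): z = 0
  (4.5, 0): z = 31.5
  (0, 4.5): z = 27

The largest value is z = 31.5, attained at (4.5, 0).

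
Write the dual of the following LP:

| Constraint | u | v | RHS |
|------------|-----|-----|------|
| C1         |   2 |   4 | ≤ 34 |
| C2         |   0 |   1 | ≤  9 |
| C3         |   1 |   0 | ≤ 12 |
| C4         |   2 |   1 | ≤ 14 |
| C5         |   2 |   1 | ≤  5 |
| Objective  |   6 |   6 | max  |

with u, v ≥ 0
Minimize: z = 34y1 + 9y2 + 12y3 + 14y4 + 5y5

Subject to:
  C1: -2y1 - y3 - 2y4 - 2y5 ≤ -6
  C2: -4y1 - y2 - y4 - y5 ≤ -6
  y1, y2, y3, y4, y5 ≥ 0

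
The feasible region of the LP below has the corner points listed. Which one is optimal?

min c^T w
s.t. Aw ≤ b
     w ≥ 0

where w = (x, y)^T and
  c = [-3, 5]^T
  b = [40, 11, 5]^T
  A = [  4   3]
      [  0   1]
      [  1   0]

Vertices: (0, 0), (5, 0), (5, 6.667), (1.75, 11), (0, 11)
Evaluating z = -3x + 5y at each vertex:
  (0, 0): z = 0
  (5, 0): z = -15
  (5, 6.667): z = 18.33
  (1.75, 11): z = 49.75
  (0, 11): z = 55

The smallest value is z = -15, attained at (5, 0).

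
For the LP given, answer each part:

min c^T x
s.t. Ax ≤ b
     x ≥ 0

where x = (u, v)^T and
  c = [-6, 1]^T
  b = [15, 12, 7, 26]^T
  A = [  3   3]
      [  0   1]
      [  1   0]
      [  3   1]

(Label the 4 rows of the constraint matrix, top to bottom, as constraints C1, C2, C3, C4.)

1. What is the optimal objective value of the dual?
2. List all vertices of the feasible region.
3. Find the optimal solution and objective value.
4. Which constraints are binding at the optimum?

1. -30 (by strong duality, equal to the primal optimum)
2. (0, 0), (5, 0), (0, 5)
3. u = 5, v = 0, z = -30
4. C1, v ≥ 0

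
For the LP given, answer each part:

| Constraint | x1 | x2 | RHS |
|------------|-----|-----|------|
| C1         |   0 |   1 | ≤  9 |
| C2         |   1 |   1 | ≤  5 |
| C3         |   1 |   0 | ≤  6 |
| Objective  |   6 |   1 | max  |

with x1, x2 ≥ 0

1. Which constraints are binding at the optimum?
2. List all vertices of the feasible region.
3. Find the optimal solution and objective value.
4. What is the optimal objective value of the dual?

1. C2, x2 ≥ 0
2. (0, 0), (5, 0), (0, 5)
3. x1 = 5, x2 = 0, z = 30
4. 30 (by strong duality, equal to the primal optimum)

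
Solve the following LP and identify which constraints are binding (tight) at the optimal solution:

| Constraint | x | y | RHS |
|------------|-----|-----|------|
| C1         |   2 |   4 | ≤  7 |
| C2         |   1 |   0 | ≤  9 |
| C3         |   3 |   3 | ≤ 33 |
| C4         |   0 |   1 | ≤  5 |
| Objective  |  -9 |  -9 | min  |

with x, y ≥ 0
Optimal: x = 3.5, y = 0
Slack at optimum:
  C1: slack = 0 (binding)
  C2: slack = 5.5
  C3: slack = 22.5
  C4: slack = 5
  x ≥ 0: x = 3.5
  y ≥ 0: y = 0 (binding)
Binding constraints: C1, y ≥ 0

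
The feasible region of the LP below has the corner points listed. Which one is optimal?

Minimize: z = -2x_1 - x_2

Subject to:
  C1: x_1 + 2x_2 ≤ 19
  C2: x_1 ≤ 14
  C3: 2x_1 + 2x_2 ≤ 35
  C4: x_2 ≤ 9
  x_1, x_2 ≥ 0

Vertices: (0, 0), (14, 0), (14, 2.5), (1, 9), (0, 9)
Evaluating z = -2x_1 - x_2 at each vertex:
  (0, 0): z = 0
  (14, 0): z = -28
  (14, 2.5): z = -30.5
  (1, 9): z = -11
  (0, 9): z = -9

The smallest value is z = -30.5, attained at (14, 2.5).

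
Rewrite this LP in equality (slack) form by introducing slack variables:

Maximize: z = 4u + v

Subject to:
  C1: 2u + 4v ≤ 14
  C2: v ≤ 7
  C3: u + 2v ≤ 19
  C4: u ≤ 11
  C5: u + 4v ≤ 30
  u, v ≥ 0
max z = 4u + v

s.t.
  2u + 4v + s1 = 14
  v + s2 = 7
  u + 2v + s3 = 19
  u + s4 = 11
  u + 4v + s5 = 30
  u, v, s1, s2, s3, s4, s5 ≥ 0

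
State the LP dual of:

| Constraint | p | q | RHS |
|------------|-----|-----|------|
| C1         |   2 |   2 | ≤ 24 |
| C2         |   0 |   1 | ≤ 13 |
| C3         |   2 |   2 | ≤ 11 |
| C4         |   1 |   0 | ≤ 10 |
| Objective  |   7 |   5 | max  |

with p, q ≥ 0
Minimize: z = 24y1 + 13y2 + 11y3 + 10y4

Subject to:
  C1: -2y1 - 2y3 - y4 ≤ -7
  C2: -2y1 - y2 - 2y3 ≤ -5
  y1, y2, y3, y4 ≥ 0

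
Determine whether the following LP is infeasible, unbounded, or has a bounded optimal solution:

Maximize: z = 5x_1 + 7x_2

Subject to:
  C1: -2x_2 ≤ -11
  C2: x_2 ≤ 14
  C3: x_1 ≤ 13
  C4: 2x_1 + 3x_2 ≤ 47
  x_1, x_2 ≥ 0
The point (13, 7) satisfies every constraint, so the LP is feasible; the constraints give x_1 ≤ 13 and x_2 ≤ 14, which with x_1, x_2 ≥ 0 keep the feasible region inside a bounded box. A feasible, bounded LP attains a finite optimum at a vertex.

Feasible with finite optimum z* = 114 at (13, 7).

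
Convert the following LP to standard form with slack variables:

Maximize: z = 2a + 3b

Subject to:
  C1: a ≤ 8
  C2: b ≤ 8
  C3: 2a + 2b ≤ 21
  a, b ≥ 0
max z = 2a + 3b

s.t.
  a + s1 = 8
  b + s2 = 8
  2a + 2b + s3 = 21
  a, b, s1, s2, s3 ≥ 0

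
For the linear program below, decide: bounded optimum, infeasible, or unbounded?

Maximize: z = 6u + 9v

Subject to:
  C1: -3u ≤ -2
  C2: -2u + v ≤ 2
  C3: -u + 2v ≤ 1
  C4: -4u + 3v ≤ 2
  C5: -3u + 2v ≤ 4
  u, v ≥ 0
Feasible point: (1, 0) satisfies every constraint, so the LP is feasible.
Direction d = (1, 0): for each constraint row a, a·d ≤ 0 —
  (-3)(1) + (0)(0) = -3 ≤ 0
  (-2)(1) + (1)(0) = -2 ≤ 0
  (-1)(1) + (2)(0) = -1 ≤ 0
  (-4)(1) + (3)(0) = -4 ≤ 0
  (-3)(1) + (2)(0) = -3 ≤ 0
and d ≥ 0, so (1, 0) + t·d stays feasible for every t ≥ 0. Along this ray z = 6u + 9v changes by 6 per unit t, so z → +∞.

Unbounded: there is a feasible ray along which z → +∞.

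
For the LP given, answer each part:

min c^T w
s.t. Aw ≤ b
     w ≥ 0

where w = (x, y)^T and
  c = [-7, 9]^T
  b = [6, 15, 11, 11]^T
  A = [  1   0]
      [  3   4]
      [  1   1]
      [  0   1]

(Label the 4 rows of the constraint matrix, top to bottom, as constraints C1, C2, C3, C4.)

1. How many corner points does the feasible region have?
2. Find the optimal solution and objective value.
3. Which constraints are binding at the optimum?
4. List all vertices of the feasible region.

1. 3
2. x = 5, y = 0, z = -35
3. C2, y ≥ 0
4. (0, 0), (5, 0), (0, 3.75)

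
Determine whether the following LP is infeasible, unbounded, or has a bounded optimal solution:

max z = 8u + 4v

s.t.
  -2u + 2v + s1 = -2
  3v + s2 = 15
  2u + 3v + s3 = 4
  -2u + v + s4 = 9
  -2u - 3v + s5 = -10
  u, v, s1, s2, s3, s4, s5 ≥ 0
The row 2u + 3v + s3 = 4 with s3 ≥ 0 requires 2u + 3v ≤ 4, while the row -2u - 3v + s5 = -10 with s5 ≥ 0 is equivalent to 2u + 3v ≥ 10. Together they would need 10 ≤ 2u + 3v ≤ 4, which is impossible since 10 > 4. No point satisfies all constraints.

The feasible region is empty; the LP is infeasible.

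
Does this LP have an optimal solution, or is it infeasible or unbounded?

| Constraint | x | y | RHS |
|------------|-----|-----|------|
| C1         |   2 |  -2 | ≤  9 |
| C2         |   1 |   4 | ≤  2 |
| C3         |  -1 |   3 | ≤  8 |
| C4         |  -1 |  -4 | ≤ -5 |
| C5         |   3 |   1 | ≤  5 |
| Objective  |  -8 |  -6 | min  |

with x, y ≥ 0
C2 requires x + 4y ≤ 2, while C4 (-x - 4y ≤ -5) is equivalent to x + 4y ≥ 5. Together they would need 5 ≤ x + 4y ≤ 2, which is impossible since 5 > 2. No point satisfies all constraints.

Infeasible — the constraint set is empty.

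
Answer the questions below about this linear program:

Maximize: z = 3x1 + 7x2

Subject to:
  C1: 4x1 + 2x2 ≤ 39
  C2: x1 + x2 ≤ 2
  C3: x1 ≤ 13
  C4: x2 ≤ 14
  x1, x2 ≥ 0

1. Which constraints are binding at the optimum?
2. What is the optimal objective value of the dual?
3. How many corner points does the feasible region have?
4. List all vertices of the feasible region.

1. C2, x1 ≥ 0
2. 14 (by strong duality, equal to the primal optimum)
3. 3
4. (0, 0), (2, 0), (0, 2)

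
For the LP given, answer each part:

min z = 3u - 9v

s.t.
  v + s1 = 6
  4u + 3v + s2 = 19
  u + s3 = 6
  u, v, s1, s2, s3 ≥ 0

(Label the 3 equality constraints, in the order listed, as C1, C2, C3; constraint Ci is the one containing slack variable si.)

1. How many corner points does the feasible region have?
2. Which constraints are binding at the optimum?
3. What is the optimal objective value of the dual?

1. 4
2. C1, u ≥ 0
3. -54 (by strong duality, equal to the primal optimum)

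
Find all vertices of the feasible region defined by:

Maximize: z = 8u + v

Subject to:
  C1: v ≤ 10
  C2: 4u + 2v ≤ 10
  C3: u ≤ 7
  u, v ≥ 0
Each vertex is the intersection of two constraint boundaries that also satisfies all remaining constraints:
  u = 0 and v = 0 → (0, 0)
  4u + 2v = 10 and v = 0 → (2.5, 0)
  4u + 2v = 10 and u = 0 → (0, 5)

Vertices: (0, 0), (2.5, 0), (0, 5)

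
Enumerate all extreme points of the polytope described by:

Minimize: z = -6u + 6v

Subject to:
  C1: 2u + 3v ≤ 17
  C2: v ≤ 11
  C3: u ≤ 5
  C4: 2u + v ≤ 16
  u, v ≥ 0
Each vertex is the intersection of two constraint boundaries that also satisfies all remaining constraints:
  u = 0 and v = 0 → (0, 0)
  u = 5 and v = 0 → (5, 0)
  2u + 3v = 17 and u = 5 → (5, 2.333)
  2u + 3v = 17 and u = 0 → (0, 5.667)

Vertices: (0, 0), (5, 0), (5, 2.333), (0, 5.667)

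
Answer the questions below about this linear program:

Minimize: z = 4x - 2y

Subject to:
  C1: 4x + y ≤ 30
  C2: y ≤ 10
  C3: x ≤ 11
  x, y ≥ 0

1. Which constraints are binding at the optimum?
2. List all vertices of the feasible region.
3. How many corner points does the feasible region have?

1. C2, x ≥ 0
2. (0, 0), (7.5, 0), (5, 10), (0, 10)
3. 4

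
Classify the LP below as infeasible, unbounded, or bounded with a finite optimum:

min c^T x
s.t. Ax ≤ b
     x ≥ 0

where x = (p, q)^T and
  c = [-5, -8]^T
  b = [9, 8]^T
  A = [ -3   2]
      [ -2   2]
Feasible point: (0, 0) satisfies every constraint, so the LP is feasible.
Direction d = (1, 0): for each constraint row a, a·d ≤ 0 —
  (-3)(1) + (2)(0) = -3 ≤ 0
  (-2)(1) + (2)(0) = -2 ≤ 0
and d ≥ 0, so (0, 0) + t·d stays feasible for every t ≥ 0. Along this ray z = -5p - 8q changes by -5 per unit t, so z → −∞.

Unbounded — the objective can decrease without bound over the feasible region.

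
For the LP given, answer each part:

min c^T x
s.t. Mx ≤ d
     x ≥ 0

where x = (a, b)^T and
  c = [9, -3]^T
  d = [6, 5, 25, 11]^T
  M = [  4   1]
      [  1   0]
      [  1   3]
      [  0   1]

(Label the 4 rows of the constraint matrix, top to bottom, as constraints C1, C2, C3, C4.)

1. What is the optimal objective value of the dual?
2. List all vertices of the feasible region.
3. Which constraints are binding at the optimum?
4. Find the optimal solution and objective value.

1. -18 (by strong duality, equal to the primal optimum)
2. (0, 0), (1.5, 0), (0, 6)
3. C1, a ≥ 0
4. a = 0, b = 6, z = -18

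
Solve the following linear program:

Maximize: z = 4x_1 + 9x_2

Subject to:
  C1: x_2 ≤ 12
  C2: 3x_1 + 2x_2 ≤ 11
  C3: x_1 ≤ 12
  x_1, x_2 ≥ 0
x_1 = 0, x_2 = 5.5, z = 49.5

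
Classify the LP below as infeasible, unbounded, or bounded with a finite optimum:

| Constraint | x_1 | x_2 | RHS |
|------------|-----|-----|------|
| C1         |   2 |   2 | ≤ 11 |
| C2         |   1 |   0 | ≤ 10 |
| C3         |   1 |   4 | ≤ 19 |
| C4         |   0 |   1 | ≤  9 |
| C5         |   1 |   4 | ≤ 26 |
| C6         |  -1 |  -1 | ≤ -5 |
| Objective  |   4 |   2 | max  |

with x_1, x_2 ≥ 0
The point (5.5, 0) satisfies every constraint, so the LP is feasible; the constraints give x_1 ≤ 10 and x_2 ≤ 9, which with x_1, x_2 ≥ 0 keep the feasible region inside a bounded box. A feasible, bounded LP attains a finite optimum at a vertex.

The LP has an optimal solution: (5.5, 0) with z = 22.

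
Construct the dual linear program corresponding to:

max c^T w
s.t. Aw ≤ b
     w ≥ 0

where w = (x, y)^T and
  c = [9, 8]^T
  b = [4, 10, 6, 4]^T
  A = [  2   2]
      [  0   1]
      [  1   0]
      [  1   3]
Minimize: z = 4y1 + 10y2 + 6y3 + 4y4

Subject to:
  C1: -2y1 - y3 - y4 ≤ -9
  C2: -2y1 - y2 - 3y4 ≤ -8
  y1, y2, y3, y4 ≥ 0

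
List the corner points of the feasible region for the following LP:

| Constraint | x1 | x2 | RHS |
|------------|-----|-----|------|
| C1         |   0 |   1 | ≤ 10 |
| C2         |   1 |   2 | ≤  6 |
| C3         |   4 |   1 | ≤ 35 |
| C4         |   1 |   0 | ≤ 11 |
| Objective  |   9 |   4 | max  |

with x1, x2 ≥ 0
Each vertex is the intersection of two constraint boundaries that also satisfies all remaining constraints:
  x1 = 0 and x2 = 0 → (0, 0)
  x1 + 2x2 = 6 and x2 = 0 → (6, 0)
  x1 + 2x2 = 6 and x1 = 0 → (0, 3)

Vertices: (0, 0), (6, 0), (0, 3)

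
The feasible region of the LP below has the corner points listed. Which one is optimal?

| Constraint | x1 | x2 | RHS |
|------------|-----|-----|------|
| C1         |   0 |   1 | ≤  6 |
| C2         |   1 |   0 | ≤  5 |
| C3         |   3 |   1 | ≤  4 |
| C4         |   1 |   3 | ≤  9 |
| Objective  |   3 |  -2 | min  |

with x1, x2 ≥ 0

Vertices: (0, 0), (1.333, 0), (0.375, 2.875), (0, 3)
(0, 3) with z = -6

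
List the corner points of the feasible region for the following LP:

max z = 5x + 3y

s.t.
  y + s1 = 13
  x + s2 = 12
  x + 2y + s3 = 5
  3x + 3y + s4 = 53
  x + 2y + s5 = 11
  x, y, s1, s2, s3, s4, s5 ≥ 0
Each vertex is the intersection of two constraint boundaries that also satisfies all remaining constraints:
  x = 0 and y = 0 → (0, 0)
  x + 2y = 5 and y = 0 → (5, 0)
  x + 2y = 5 and x = 0 → (0, 2.5)

Vertices: (0, 0), (5, 0), (0, 2.5)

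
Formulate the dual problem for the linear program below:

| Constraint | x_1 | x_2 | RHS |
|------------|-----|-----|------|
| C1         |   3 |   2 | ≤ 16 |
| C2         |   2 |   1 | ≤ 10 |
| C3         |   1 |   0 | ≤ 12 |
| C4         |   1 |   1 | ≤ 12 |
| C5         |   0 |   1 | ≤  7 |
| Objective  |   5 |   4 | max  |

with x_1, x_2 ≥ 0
Minimize: z = 16y1 + 10y2 + 12y3 + 12y4 + 7y5

Subject to:
  C1: -3y1 - 2y2 - y3 - y4 ≤ -5
  C2: -2y1 - y2 - y4 - y5 ≤ -4
  y1, y2, y3, y4, y5 ≥ 0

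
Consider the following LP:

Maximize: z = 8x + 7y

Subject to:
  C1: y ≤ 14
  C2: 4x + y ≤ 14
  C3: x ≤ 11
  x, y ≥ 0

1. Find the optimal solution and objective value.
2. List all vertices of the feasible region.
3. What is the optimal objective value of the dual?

1. x = 0, y = 14, z = 98
2. (0, 0), (3.5, 0), (0, 14)
3. 98 (by strong duality, equal to the primal optimum)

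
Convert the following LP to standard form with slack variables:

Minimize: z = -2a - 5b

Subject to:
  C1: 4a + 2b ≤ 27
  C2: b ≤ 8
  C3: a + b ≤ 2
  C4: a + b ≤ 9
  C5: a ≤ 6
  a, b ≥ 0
min z = -2a - 5b

s.t.
  4a + 2b + s1 = 27
  b + s2 = 8
  a + b + s3 = 2
  a + b + s4 = 9
  a + s5 = 6
  a, b, s1, s2, s3, s4, s5 ≥ 0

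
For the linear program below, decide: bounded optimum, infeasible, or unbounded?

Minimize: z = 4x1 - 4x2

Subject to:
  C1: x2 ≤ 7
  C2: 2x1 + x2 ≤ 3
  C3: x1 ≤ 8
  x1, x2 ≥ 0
The point (0, 3) satisfies every constraint, so the LP is feasible; the constraints give x1 ≤ 8 and x2 ≤ 7, which with x1, x2 ≥ 0 keep the feasible region inside a bounded box. A feasible, bounded LP attains a finite optimum at a vertex.

Feasible with finite optimum z* = -12 at (0, 3).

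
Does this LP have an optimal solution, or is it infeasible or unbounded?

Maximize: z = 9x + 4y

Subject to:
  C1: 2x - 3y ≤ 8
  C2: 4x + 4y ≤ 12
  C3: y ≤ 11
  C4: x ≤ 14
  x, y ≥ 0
The point (3, 0) satisfies every constraint, so the LP is feasible; the constraints give x ≤ 14 and y ≤ 11, which with x, y ≥ 0 keep the feasible region inside a bounded box. A feasible, bounded LP attains a finite optimum at a vertex.

Bounded optimum: z* = 27 at (3, 0).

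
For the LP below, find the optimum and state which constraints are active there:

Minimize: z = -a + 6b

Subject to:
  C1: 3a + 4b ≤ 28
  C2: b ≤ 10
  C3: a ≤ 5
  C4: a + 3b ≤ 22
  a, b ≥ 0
Optimal: a = 5, b = 0
Slack at optimum:
  C1: slack = 13
  C2: slack = 10
  C3: slack = 0 (binding)
  C4: slack = 17
  a ≥ 0: a = 5
  b ≥ 0: b = 0 (binding)
Binding constraints: C3, b ≥ 0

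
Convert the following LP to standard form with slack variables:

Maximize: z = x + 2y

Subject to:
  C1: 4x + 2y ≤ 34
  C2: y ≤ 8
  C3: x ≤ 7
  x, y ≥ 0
max z = x + 2y

s.t.
  4x + 2y + s1 = 34
  y + s2 = 8
  x + s3 = 7
  x, y, s1, s2, s3 ≥ 0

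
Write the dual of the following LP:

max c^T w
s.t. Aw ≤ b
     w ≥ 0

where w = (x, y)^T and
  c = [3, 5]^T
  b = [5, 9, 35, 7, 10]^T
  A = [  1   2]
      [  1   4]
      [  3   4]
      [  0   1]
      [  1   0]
Minimize: z = 5y1 + 9y2 + 35y3 + 7y4 + 10y5

Subject to:
  C1: -y1 - y2 - 3y3 - y5 ≤ -3
  C2: -2y1 - 4y2 - 4y3 - y4 ≤ -5
  y1, y2, y3, y4, y5 ≥ 0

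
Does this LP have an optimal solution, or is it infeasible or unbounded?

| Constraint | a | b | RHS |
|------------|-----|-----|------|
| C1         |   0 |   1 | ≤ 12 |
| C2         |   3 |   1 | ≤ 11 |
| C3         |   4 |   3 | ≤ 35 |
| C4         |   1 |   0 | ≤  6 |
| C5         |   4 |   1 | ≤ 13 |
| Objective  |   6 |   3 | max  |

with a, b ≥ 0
The point (0, 11) satisfies every constraint, so the LP is feasible; the constraints give a ≤ 6 and b ≤ 12, which with a, b ≥ 0 keep the feasible region inside a bounded box. A feasible, bounded LP attains a finite optimum at a vertex.

Evaluating z = 6a + 3b at each vertex:
  (0, 0): z = 0
  (3.25, 0): z = 19.5
  (2, 5): z = 27
  (0, 11): z = 33

Bounded optimum: z* = 33 at (0, 11).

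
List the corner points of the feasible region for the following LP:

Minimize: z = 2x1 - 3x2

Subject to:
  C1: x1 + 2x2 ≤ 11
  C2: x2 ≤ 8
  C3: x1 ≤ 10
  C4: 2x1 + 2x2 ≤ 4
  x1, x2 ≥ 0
Each vertex is the intersection of two constraint boundaries that also satisfies all remaining constraints:
  x1 = 0 and x2 = 0 → (0, 0)
  2x1 + 2x2 = 4 and x2 = 0 → (2, 0)
  2x1 + 2x2 = 4 and x1 = 0 → (0, 2)

Vertices: (0, 0), (2, 0), (0, 2)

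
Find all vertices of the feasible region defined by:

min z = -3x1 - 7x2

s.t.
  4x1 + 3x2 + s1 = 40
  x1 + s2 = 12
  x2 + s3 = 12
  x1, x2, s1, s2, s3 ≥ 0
Each vertex is the intersection of two constraint boundaries that also satisfies all remaining constraints:
  x1 = 0 and x2 = 0 → (0, 0)
  4x1 + 3x2 = 40 and x2 = 0 → (10, 0)
  4x1 + 3x2 = 40 and x2 = 12 → (1, 12)
  x2 = 12 and x1 = 0 → (0, 12)

Vertices: (0, 0), (10, 0), (1, 12), (0, 12)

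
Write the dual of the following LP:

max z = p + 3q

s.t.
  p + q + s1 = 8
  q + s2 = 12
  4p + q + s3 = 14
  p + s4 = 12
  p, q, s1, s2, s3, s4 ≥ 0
Minimize: z = 8y1 + 12y2 + 14y3 + 12y4

Subject to:
  C1: -y1 - 4y3 - y4 ≤ -1
  C2: -y1 - y2 - y3 ≤ -3
  y1, y2, y3, y4 ≥ 0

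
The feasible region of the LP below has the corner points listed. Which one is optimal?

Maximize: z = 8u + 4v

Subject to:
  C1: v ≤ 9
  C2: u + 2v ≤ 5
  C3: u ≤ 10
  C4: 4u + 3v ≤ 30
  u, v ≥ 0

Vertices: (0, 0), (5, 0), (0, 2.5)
(5, 0) with z = 40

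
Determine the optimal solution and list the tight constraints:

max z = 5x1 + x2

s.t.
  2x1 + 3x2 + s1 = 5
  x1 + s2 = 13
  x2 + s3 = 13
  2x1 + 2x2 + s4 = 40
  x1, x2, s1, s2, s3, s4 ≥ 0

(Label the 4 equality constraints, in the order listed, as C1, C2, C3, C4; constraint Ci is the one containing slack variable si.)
Optimal: x1 = 2.5, x2 = 0
Slack at optimum:
  C1: slack = 0 (binding)
  C2: slack = 10.5
  C3: slack = 13
  C4: slack = 35
  x1 ≥ 0: x1 = 2.5
  x2 ≥ 0: x2 = 0 (binding)
Binding constraints: C1, x2 ≥ 0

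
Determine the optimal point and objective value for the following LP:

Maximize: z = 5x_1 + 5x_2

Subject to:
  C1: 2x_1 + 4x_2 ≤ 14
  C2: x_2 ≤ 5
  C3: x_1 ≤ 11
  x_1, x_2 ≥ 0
Each vertex is the intersection of two constraint boundaries that also satisfies all remaining constraints:
  x_1 = 0 and x_2 = 0 → (0, 0)
  2x_1 + 4x_2 = 14 and x_2 = 0 → (7, 0)
  2x_1 + 4x_2 = 14 and x_1 = 0 → (0, 3.5)

Evaluating z = 5x_1 + 5x_2 at each vertex:
  (0, 0): z = 0
  (7, 0): z = 35
  (0, 3.5): z = 17.5

The maximum is at (7, 0) with z = 35.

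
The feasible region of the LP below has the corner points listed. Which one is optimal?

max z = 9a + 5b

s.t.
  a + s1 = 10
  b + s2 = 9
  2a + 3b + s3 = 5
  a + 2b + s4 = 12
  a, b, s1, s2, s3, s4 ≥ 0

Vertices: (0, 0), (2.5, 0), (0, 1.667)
Evaluating z = 9a + 5b at each vertex:
  (0, 0): z = 0
  (2.5, 0): z = 22.5
  (0, 1.667): z = 8.333

The largest value is z = 22.5, attained at (2.5, 0).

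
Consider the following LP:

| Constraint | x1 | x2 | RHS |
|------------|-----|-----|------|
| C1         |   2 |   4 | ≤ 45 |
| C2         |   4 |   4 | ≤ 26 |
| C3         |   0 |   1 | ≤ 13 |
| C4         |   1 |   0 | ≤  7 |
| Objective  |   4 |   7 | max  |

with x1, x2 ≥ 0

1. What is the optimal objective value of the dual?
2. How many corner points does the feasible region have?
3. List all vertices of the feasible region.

1. 45.5 (by strong duality, equal to the primal optimum)
2. 3
3. (0, 0), (6.5, 0), (0, 6.5)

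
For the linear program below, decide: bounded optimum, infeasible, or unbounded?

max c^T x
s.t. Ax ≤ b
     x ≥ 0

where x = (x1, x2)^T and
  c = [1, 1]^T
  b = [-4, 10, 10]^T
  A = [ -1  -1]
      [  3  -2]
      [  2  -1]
Feasible point: (0, 4) satisfies every constraint, so the LP is feasible.
Direction d = (0, 1): for each constraint row a, a·d ≤ 0 —
  (-1)(0) + (-1)(1) = -1 ≤ 0
  (3)(0) + (-2)(1) = -2 ≤ 0
  (2)(0) + (-1)(1) = -1 ≤ 0
and d ≥ 0, so (0, 4) + t·d stays feasible for every t ≥ 0. Along this ray z = x1 + x2 changes by 1 per unit t, so z → +∞.

Unbounded — the objective can increase without bound over the feasible region.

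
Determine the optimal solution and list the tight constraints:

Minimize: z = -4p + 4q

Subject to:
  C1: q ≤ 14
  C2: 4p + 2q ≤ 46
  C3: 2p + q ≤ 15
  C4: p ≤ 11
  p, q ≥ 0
Optimal: p = 7.5, q = 0
Binding: C3, q ≥ 0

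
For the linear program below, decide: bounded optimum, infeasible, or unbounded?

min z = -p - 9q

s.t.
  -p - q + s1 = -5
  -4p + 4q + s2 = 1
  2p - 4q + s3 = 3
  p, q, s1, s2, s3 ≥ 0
Feasible point: (3, 2) satisfies every constraint, so the LP is feasible.
Direction d = (1, 1): for each constraint row a, a·d ≤ 0 —
  (-1)(1) + (-1)(1) = -2 ≤ 0
  (-4)(1) + (4)(1) = 0 ≤ 0
  (2)(1) + (-4)(1) = -2 ≤ 0
and d ≥ 0, so (3, 2) + t·d stays feasible for every t ≥ 0. Along this ray z = -p - 9q changes by -10 per unit t, so z → −∞.

Unbounded — the objective can decrease without bound over the feasible region.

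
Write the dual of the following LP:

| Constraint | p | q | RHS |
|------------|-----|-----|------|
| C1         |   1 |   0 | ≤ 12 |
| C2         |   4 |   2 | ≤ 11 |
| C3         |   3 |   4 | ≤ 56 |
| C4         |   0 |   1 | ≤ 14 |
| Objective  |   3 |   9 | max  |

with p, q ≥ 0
Minimize: z = 12y1 + 11y2 + 56y3 + 14y4

Subject to:
  C1: -y1 - 4y2 - 3y3 ≤ -3
  C2: -2y2 - 4y3 - y4 ≤ -9
  y1, y2, y3, y4 ≥ 0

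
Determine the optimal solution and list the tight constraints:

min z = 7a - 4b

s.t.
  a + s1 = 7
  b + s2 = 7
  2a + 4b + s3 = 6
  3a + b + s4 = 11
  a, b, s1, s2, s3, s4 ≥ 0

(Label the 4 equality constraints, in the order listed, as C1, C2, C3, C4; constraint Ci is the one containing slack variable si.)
Optimal: a = 0, b = 1.5
Slack at optimum:
  C1: slack = 7
  C2: slack = 5.5
  C3: slack = 0 (binding)
  C4: slack = 9.5
  a ≥ 0: a = 0 (binding)
  b ≥ 0: b = 1.5
Binding constraints: C3, a ≥ 0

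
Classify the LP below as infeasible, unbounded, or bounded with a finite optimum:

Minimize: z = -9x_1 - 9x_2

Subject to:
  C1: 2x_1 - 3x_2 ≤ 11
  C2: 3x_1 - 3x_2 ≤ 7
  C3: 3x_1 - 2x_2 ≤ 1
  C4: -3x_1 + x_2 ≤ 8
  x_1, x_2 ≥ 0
Feasible point: (0, 0) satisfies every constraint, so the LP is feasible.
Direction d = (2, 3): for each constraint row a, a·d ≤ 0 —
  (2)(2) + (-3)(3) = -5 ≤ 0
  (3)(2) + (-3)(3) = -3 ≤ 0
  (3)(2) + (-2)(3) = 0 ≤ 0
  (-3)(2) + (1)(3) = -3 ≤ 0
and d ≥ 0, so (0, 0) + t·d stays feasible for every t ≥ 0. Along this ray z = -9x_1 - 9x_2 changes by -45 per unit t, so z → −∞.

Unbounded — the objective can decrease without bound over the feasible region.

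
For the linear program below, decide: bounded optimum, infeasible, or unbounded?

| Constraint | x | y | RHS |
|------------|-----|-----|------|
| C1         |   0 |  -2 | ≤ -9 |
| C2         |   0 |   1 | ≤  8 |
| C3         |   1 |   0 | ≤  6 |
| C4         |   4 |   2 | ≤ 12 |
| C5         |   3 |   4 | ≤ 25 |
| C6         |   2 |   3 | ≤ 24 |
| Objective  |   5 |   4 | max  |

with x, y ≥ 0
The point (0, 6) satisfies every constraint, so the LP is feasible; the constraints give x ≤ 6 and y ≤ 8, which with x, y ≥ 0 keep the feasible region inside a bounded box. A feasible, bounded LP attains a finite optimum at a vertex.

Bounded optimum: z* = 24 at (0, 6).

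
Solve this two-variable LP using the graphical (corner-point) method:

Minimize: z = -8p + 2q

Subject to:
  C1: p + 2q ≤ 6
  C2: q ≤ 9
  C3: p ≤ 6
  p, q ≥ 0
Each vertex is the intersection of two constraint boundaries that also satisfies all remaining constraints:
  p = 0 and q = 0 → (0, 0)
  p + 2q = 6 and p = 6 → (6, 0)
  p + 2q = 6 and p = 0 → (0, 3)

Evaluating z = -8p + 2q at each vertex:
  (0, 0): z = 0
  (6, 0): z = -48
  (0, 3): z = 6

The minimum is at (6, 0) with z = -48.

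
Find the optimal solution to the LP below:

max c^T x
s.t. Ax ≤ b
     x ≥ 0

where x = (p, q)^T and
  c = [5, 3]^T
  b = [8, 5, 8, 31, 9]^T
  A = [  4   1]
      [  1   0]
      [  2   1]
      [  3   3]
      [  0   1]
Each vertex is the intersection of two constraint boundaries that also satisfies all remaining constraints:
  p = 0 and q = 0 → (0, 0)
  4p + q = 8 and q = 0 → (2, 0)
  4p + q = 8 and 2p + q = 8 → (0, 8)

Evaluating z = 5p + 3q at each vertex:
  (0, 0): z = 0
  (2, 0): z = 10
  (0, 8): z = 24

The maximum is at (0, 8) with z = 24.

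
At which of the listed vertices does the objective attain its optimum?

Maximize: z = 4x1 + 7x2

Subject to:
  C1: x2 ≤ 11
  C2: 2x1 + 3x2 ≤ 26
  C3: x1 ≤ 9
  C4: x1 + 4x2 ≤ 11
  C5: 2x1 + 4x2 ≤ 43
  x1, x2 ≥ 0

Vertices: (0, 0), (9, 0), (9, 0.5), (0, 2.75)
(9, 0.5) with z = 39.5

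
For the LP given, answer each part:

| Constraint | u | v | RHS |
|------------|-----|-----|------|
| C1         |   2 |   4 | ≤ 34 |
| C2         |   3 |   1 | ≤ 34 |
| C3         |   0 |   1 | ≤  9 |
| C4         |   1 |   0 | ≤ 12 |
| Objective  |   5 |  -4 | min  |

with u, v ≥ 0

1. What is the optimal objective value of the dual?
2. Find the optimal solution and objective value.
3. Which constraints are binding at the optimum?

1. -34 (by strong duality, equal to the primal optimum)
2. u = 0, v = 8.5, z = -34
3. C1, u ≥ 0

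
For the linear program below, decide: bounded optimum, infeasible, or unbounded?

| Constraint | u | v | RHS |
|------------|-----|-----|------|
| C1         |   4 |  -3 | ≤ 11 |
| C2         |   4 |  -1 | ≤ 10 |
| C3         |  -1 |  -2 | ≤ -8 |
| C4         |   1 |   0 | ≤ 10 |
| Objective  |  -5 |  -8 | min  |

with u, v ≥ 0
Feasible point: (0, 4) satisfies every constraint, so the LP is feasible.
Direction d = (0, 1): for each constraint row a, a·d ≤ 0 —
  (4)(0) + (-3)(1) = -3 ≤ 0
  (4)(0) + (-1)(1) = -1 ≤ 0
  (-1)(0) + (-2)(1) = -2 ≤ 0
  (1)(0) + (0)(1) = 0 ≤ 0
and d ≥ 0, so (0, 4) + t·d stays feasible for every t ≥ 0. Along this ray z = -5u - 8v changes by -8 per unit t, so z → −∞.

Unbounded: there is a feasible ray along which z → −∞.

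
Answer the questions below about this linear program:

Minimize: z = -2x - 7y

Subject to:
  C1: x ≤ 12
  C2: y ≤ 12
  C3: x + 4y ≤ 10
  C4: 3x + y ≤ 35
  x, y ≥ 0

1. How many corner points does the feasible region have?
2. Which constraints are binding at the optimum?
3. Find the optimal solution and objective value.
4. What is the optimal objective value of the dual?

1. 3
2. C3, y ≥ 0
3. x = 10, y = 0, z = -20
4. -20 (by strong duality, equal to the primal optimum)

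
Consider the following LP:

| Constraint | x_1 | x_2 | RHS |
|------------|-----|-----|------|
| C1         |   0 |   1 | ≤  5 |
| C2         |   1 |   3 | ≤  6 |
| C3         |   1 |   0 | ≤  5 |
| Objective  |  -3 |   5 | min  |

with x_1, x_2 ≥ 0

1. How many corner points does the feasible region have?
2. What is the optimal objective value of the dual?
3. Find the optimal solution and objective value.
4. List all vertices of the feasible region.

1. 4
2. -15 (by strong duality, equal to the primal optimum)
3. x_1 = 5, x_2 = 0, z = -15
4. (0, 0), (5, 0), (5, 0.3333), (0, 2)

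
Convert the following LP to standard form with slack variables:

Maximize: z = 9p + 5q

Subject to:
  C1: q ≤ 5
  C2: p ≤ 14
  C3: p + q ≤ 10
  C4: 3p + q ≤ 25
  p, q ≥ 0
max z = 9p + 5q

s.t.
  q + s1 = 5
  p + s2 = 14
  p + q + s3 = 10
  3p + q + s4 = 25
  p, q, s1, s2, s3, s4 ≥ 0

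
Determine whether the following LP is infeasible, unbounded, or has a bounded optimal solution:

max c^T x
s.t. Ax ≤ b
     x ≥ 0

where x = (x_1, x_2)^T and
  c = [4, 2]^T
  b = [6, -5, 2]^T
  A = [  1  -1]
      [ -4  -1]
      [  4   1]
One constraint requires 4x_1 + x_2 ≤ 2, while the constraint -4x_1 - x_2 ≤ -5 is equivalent to 4x_1 + x_2 ≥ 5. Together they would need 5 ≤ 4x_1 + x_2 ≤ 2, which is impossible since 5 > 2. No point satisfies all constraints.

Infeasible — the constraint set is empty.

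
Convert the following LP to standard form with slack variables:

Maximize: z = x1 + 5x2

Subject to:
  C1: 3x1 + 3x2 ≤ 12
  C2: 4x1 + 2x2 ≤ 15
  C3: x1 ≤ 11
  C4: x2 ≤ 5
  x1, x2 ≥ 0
max z = x1 + 5x2

s.t.
  3x1 + 3x2 + s1 = 12
  4x1 + 2x2 + s2 = 15
  x1 + s3 = 11
  x2 + s4 = 5
  x1, x2, s1, s2, s3, s4 ≥ 0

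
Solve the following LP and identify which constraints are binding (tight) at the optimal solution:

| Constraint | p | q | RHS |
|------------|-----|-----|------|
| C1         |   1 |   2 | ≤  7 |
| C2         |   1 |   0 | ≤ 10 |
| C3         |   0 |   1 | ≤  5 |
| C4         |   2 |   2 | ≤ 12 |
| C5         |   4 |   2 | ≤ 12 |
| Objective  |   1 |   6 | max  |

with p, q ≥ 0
Optimal: p = 0, q = 3.5
Binding: C1, p ≥ 0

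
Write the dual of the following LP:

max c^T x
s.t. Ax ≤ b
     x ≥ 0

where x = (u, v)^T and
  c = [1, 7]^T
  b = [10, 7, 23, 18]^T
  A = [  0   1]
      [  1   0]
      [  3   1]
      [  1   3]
Minimize: z = 10y1 + 7y2 + 23y3 + 18y4

Subject to:
  C1: -y2 - 3y3 - y4 ≤ -1
  C2: -y1 - y3 - 3y4 ≤ -7
  y1, y2, y3, y4 ≥ 0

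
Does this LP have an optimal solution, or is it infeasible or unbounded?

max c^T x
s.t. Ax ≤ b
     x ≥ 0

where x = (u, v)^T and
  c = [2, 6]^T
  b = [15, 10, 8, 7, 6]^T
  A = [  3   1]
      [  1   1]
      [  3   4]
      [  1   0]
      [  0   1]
The point (0, 2) satisfies every constraint, so the LP is feasible; the constraints give u ≤ 7 and v ≤ 6, which with u, v ≥ 0 keep the feasible region inside a bounded box. A feasible, bounded LP attains a finite optimum at a vertex.

Evaluating z = 2u + 6v at each vertex:
  (0, 0): z = 0
  (2.667, 0): z = 5.333
  (0, 2): z = 12

Bounded optimum: z* = 12 at (0, 2).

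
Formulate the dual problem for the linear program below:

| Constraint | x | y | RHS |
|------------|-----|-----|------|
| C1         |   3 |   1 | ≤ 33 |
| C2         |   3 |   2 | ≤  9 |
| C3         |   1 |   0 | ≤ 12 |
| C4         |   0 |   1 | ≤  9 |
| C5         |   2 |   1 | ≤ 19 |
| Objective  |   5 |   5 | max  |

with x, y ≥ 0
Minimize: z = 33y1 + 9y2 + 12y3 + 9y4 + 19y5

Subject to:
  C1: -3y1 - 3y2 - y3 - 2y5 ≤ -5
  C2: -y1 - 2y2 - y4 - y5 ≤ -5
  y1, y2, y3, y4, y5 ≥ 0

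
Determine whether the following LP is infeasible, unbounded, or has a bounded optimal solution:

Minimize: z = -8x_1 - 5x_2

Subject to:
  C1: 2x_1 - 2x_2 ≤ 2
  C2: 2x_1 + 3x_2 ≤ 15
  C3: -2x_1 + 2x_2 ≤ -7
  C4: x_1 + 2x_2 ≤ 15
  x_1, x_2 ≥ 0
C1 requires 2x_1 - 2x_2 ≤ 2, while C3 (-2x_1 + 2x_2 ≤ -7) is equivalent to 2x_1 - 2x_2 ≥ 7. Together they would need 7 ≤ 2x_1 - 2x_2 ≤ 2, which is impossible since 7 > 2. No point satisfies all constraints.

Infeasible — the constraint set is empty.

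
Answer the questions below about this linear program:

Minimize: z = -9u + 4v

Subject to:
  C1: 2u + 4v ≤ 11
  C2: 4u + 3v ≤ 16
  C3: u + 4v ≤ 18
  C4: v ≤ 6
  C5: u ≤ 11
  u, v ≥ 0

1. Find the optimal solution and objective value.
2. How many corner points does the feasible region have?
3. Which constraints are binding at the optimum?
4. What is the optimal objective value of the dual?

1. u = 4, v = 0, z = -36
2. 4
3. C2, v ≥ 0
4. -36 (by strong duality, equal to the primal optimum)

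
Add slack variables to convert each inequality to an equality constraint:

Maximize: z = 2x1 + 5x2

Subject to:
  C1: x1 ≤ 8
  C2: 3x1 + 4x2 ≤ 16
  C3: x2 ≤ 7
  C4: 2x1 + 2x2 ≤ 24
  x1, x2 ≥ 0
max z = 2x1 + 5x2

s.t.
  x1 + s1 = 8
  3x1 + 4x2 + s2 = 16
  x2 + s3 = 7
  2x1 + 2x2 + s4 = 24
  x1, x2, s1, s2, s3, s4 ≥ 0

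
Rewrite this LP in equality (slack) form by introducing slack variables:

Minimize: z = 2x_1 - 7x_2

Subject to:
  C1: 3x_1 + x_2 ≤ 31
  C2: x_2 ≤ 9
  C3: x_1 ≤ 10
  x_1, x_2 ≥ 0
min z = 2x_1 - 7x_2

s.t.
  3x_1 + x_2 + s1 = 31
  x_2 + s2 = 9
  x_1 + s3 = 10
  x_1, x_2, s1, s2, s3 ≥ 0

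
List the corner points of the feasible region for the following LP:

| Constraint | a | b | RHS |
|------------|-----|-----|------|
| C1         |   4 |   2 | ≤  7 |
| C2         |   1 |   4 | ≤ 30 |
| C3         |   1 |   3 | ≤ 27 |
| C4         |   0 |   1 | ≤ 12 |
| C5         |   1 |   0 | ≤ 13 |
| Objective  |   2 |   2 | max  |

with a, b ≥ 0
Each vertex is the intersection of two constraint boundaries that also satisfies all remaining constraints:
  a = 0 and b = 0 → (0, 0)
  4a + 2b = 7 and b = 0 → (1.75, 0)
  4a + 2b = 7 and a = 0 → (0, 3.5)

Vertices: (0, 0), (1.75, 0), (0, 3.5)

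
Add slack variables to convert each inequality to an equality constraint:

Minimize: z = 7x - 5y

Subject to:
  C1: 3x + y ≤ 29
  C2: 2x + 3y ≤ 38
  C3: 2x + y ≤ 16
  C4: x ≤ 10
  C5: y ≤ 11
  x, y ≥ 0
min z = 7x - 5y

s.t.
  3x + y + s1 = 29
  2x + 3y + s2 = 38
  2x + y + s3 = 16
  x + s4 = 10
  y + s5 = 11
  x, y, s1, s2, s3, s4, s5 ≥ 0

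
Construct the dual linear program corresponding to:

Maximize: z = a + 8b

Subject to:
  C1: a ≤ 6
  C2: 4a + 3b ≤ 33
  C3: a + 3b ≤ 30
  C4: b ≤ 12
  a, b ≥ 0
Minimize: z = 6y1 + 33y2 + 30y3 + 12y4

Subject to:
  C1: -y1 - 4y2 - y3 ≤ -1
  C2: -3y2 - 3y3 - y4 ≤ -8
  y1, y2, y3, y4 ≥ 0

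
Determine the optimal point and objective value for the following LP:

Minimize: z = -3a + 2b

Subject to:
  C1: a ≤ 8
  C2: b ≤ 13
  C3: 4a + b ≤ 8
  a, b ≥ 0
a = 2, b = 0, z = -6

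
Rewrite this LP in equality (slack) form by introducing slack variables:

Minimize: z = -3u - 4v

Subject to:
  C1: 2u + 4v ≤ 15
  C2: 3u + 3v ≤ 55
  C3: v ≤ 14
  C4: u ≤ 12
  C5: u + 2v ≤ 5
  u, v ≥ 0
min z = -3u - 4v

s.t.
  2u + 4v + s1 = 15
  3u + 3v + s2 = 55
  v + s3 = 14
  u + s4 = 12
  u + 2v + s5 = 5
  u, v, s1, s2, s3, s4, s5 ≥ 0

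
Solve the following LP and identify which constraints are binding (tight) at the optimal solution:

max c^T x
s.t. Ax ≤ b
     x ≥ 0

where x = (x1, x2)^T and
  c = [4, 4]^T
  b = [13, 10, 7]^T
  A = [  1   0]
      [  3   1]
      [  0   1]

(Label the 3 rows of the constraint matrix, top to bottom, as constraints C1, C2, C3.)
Optimal: x1 = 1, x2 = 7
Slack at optimum:
  C1: slack = 12
  C2: slack = 0 (binding)
  C3: slack = 0 (binding)
  x1 ≥ 0: x1 = 1
  x2 ≥ 0: x2 = 7
Binding constraints: C2, C3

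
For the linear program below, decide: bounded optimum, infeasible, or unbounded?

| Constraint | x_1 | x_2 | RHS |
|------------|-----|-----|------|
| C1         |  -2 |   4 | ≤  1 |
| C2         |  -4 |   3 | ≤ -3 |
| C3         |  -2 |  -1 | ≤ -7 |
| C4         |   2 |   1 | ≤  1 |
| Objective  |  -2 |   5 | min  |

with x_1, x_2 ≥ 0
C4 requires 2x_1 + x_2 ≤ 1, while C3 (-2x_1 - x_2 ≤ -7) is equivalent to 2x_1 + x_2 ≥ 7. Together they would need 7 ≤ 2x_1 + x_2 ≤ 1, which is impossible since 7 > 1. No point satisfies all constraints.

Infeasible — the constraint set is empty.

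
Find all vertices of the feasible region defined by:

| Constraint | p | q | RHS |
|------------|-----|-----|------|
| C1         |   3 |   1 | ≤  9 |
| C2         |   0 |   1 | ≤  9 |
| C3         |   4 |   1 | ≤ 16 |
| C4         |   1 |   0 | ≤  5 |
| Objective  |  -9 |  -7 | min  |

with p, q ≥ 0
Each vertex is the intersection of two constraint boundaries that also satisfies all remaining constraints:
  p = 0 and q = 0 → (0, 0)
  3p + q = 9 and q = 0 → (3, 0)
  3p + q = 9 and q = 9 → (0, 9)

Vertices: (0, 0), (3, 0), (0, 9)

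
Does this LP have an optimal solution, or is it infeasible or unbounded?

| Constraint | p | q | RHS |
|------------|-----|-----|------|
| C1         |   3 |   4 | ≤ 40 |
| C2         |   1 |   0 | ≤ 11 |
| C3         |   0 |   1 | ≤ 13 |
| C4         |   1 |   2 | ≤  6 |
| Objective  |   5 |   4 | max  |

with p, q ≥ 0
The point (6, 0) satisfies every constraint, so the LP is feasible; the constraints give p ≤ 11 and q ≤ 13, which with p, q ≥ 0 keep the feasible region inside a bounded box. A feasible, bounded LP attains a finite optimum at a vertex.

Evaluating z = 5p + 4q at each vertex:
  (0, 0): z = 0
  (6, 0): z = 30
  (0, 3): z = 12

Feasible with finite optimum z* = 30 at (6, 0).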